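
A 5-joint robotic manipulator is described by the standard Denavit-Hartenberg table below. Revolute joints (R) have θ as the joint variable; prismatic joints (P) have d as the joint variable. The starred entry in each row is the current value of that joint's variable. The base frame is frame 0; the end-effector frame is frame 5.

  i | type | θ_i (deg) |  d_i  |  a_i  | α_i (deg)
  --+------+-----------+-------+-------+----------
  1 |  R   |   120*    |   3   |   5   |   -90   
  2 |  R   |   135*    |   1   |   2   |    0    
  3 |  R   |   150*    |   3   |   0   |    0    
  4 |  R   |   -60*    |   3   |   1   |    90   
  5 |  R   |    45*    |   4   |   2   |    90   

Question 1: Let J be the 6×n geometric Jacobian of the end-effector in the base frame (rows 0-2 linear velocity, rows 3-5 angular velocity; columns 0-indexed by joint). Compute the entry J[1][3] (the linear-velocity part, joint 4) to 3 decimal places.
-0.971

axis z_3 = (-0.8660,-0.5000,0.0000); lever o_n−o_3 = (-1.5551,-6.1350,-1.1213)
cross product → J_v[:, 3] = (0.5607,-0.9711,4.5355)
J_ω[:, 3] = z_3
entry J[1][3] = -0.9711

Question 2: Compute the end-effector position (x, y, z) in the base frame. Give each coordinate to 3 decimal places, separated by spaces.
-6.812 -5.030 0.464

after link 1: o_1 = (-2.5000, 4.3301, 3.0000)
after link 2: o_2 = (-2.6589, 2.6054, 1.5858)
after link 3: o_3 = (-5.2570, 1.1054, 1.5858)
after link 4: o_4 = (-7.5015, -1.0070, 2.2929)
after link 5: o_5 = (-6.8120, -5.0296, 0.4645)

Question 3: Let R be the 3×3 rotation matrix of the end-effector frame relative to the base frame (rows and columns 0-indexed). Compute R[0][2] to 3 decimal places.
End-effector z-axis (col 2 of R) = (0.8624,-0.0795,0.5000)
R[0][2] = 0.8624

0.862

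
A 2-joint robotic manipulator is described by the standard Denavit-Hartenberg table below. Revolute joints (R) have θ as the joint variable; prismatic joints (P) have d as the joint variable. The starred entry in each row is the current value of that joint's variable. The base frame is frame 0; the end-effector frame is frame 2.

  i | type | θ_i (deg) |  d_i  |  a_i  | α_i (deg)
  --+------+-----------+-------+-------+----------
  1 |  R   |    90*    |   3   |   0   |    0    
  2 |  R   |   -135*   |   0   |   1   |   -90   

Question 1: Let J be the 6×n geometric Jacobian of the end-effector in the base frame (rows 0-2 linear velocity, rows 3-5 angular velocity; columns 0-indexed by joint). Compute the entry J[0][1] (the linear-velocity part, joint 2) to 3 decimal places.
axis z_1 = (0.0000,0.0000,1.0000); lever o_n−o_1 = (0.7071,-0.7071,0.0000)
cross product → J_v[:, 1] = (0.7071,0.7071,-0.0000)
J_ω[:, 1] = z_1
entry J[0][1] = 0.7071

0.707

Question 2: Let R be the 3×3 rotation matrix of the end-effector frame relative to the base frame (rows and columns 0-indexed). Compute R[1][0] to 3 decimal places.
-0.707

End-effector x-axis (col 0 of R) = (0.7071,-0.7071,0.0000)
R[1][0] = -0.7071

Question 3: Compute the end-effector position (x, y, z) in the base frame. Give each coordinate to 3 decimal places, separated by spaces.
0.707 -0.707 3.000

after link 1: o_1 = (0.0000, 0.0000, 3.0000)
after link 2: o_2 = (0.7071, -0.7071, 3.0000)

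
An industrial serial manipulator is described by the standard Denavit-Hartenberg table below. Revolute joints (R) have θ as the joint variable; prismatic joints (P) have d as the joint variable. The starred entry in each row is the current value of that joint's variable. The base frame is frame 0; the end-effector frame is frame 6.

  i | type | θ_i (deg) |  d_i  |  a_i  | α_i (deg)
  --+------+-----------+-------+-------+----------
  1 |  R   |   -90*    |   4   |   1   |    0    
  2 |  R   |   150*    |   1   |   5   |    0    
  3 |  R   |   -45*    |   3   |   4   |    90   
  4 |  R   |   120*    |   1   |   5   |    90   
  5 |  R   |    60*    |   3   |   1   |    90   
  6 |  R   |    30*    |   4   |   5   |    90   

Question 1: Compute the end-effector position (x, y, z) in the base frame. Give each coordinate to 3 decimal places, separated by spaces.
after link 1: o_1 = (0.0000, -1.0000, 4.0000)
after link 2: o_2 = (2.5000, 3.3301, 5.0000)
after link 3: o_3 = (6.3637, 4.3654, 8.0000)
after link 4: o_4 = (4.2077, 2.7524, 12.3301)
after link 5: o_5 = (6.6999, 2.5236, 14.2631)
after link 6: o_6 = (6.5255, 0.6652, 20.3881)

6.525 0.665 20.388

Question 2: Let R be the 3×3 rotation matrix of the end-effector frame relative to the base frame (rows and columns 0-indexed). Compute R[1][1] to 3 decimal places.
End-effector y-axis (col 1 of R) = (-0.5477,0.3709,0.7500)
R[1][1] = 0.3709

0.371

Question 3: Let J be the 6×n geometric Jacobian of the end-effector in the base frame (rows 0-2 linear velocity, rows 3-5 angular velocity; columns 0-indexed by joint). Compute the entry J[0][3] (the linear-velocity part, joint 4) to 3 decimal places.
-11.966

axis z_3 = (0.2588,-0.9659,0.0000); lever o_n−o_3 = (0.1618,-3.7002,12.3881)
cross product → J_v[:, 3] = (-11.9660,-3.2063,-0.8014)
J_ω[:, 3] = z_3
entry J[0][3] = -11.9660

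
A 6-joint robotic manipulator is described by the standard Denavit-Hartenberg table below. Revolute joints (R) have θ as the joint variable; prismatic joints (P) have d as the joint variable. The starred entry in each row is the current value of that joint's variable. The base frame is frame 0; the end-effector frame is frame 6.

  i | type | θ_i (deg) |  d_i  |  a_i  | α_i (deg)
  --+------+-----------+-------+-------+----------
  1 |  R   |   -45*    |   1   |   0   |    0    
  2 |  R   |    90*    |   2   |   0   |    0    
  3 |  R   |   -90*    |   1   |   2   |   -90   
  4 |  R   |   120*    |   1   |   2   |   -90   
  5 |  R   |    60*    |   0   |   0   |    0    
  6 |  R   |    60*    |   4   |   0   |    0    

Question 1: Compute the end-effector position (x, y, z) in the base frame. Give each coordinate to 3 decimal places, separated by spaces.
after link 1: o_1 = (0.0000, 0.0000, 1.0000)
after link 2: o_2 = (0.0000, 0.0000, 3.0000)
after link 3: o_3 = (1.4142, -1.4142, 4.0000)
after link 4: o_4 = (1.4142, -0.0000, 2.2679)
after link 5: o_5 = (1.4142, -0.0000, 2.2679)
after link 6: o_6 = (-1.0353, 2.4495, 4.2679)

-1.035 2.449 4.268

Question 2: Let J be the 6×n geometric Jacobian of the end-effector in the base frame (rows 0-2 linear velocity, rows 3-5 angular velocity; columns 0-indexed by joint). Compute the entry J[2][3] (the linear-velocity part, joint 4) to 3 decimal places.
4.464

axis z_3 = (0.7071,0.7071,0.0000); lever o_n−o_3 = (-2.4495,3.8637,0.2679)
cross product → J_v[:, 3] = (0.1895,-0.1895,4.4641)
J_ω[:, 3] = z_3
entry J[2][3] = 4.4641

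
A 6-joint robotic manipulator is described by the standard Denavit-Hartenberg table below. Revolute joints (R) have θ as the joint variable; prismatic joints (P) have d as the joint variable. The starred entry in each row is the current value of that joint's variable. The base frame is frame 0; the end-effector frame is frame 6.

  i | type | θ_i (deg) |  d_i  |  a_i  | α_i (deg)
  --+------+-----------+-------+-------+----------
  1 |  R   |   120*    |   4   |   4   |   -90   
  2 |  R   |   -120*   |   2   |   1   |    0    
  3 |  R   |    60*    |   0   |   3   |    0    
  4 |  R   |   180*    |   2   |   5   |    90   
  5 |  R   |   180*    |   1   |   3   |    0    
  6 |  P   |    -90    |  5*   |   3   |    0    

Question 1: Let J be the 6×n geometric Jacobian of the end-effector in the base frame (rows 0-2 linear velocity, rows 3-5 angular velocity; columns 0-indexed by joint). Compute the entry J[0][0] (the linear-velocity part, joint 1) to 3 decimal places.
-4.464

axis z_0 = ẑ; lever o_n−o_0 = (-10.6603,4.4641,2.7321)
cross product → J_v[:, 0] = (-4.4641,-10.6603,0.0000)
J_ω[:, 0] = z_0
entry J[0][0] = -4.4641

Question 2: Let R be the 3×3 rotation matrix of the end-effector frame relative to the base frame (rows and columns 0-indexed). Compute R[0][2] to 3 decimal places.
-0.433

End-effector z-axis (col 2 of R) = (-0.4330,0.7500,-0.5000)
R[0][2] = -0.4330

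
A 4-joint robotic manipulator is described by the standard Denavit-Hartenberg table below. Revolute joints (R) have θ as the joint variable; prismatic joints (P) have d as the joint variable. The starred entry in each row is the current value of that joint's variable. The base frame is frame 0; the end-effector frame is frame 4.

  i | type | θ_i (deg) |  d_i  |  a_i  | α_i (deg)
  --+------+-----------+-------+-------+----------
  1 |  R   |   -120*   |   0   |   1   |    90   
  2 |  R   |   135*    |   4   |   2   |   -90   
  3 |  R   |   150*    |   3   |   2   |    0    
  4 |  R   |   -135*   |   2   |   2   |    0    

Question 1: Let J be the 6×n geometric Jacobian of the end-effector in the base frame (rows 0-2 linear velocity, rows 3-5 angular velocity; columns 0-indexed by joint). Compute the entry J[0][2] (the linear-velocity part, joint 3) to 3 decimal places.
-0.364

axis z_2 = (0.3536,0.6124,-0.7071); lever o_n−o_2 = (3.1527,2.4254,-3.3943)
cross product → J_v[:, 2] = (-0.3635,-1.0293,-1.0731)
J_ω[:, 2] = z_2
entry J[0][2] = -0.3635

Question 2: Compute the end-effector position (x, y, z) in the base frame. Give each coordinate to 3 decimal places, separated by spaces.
after link 1: o_1 = (-0.5000, -0.8660, 0.0000)
after link 2: o_2 = (-3.2570, 2.3587, 1.4142)
after link 3: o_3 = (-1.9427, 2.6352, -1.9319)
after link 4: o_4 = (-0.1043, 4.7841, -1.9800)

-0.104 4.784 -1.980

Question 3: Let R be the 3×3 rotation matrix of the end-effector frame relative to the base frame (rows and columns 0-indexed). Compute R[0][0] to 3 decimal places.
End-effector x-axis (col 0 of R) = (0.5657,0.4621,0.6830)
R[0][0] = 0.5657

0.566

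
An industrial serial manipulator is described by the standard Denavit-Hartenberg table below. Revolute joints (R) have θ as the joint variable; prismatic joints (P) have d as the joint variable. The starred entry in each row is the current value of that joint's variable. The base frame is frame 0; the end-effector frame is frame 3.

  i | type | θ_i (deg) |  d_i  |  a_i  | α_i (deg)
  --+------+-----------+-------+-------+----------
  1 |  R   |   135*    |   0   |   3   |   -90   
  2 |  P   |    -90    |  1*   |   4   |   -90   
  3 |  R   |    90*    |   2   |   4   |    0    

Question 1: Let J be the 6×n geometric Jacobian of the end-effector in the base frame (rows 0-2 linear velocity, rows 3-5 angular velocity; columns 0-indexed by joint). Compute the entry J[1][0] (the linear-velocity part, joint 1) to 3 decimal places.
axis z_0 = ẑ; lever o_n−o_0 = (-1.4142,5.6569,4.0000)
cross product → J_v[:, 0] = (-5.6569,-1.4142,0.0000)
J_ω[:, 0] = z_0
entry J[1][0] = -1.4142

-1.414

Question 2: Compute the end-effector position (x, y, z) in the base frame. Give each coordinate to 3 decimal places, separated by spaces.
-1.414 5.657 4.000

after link 1: o_1 = (-2.1213, 2.1213, 0.0000)
after link 2: o_2 = (-2.8284, 1.4142, 4.0000)
after link 3: o_3 = (-1.4142, 5.6569, 4.0000)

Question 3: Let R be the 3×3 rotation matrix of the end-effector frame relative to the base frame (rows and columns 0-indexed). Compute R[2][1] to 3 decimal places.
-1.000

End-effector y-axis (col 1 of R) = (0.0000,-0.0000,-1.0000)
R[2][1] = -1.0000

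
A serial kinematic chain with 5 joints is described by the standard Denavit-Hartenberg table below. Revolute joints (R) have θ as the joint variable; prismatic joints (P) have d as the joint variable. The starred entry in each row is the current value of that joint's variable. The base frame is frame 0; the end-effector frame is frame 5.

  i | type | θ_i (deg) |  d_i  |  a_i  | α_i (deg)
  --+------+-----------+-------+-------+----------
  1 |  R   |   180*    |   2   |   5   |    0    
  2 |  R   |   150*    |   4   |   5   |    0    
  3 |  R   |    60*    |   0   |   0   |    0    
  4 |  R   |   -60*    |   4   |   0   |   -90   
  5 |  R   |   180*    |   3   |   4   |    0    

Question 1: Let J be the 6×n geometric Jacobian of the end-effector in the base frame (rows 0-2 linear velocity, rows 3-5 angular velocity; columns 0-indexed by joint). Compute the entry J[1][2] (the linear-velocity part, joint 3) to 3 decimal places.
-1.964

axis z_2 = (0.0000,0.0000,1.0000); lever o_n−o_2 = (-1.9641,4.5981,4.0000)
cross product → J_v[:, 2] = (-4.5981,-1.9641,0.0000)
J_ω[:, 2] = z_2
entry J[1][2] = -1.9641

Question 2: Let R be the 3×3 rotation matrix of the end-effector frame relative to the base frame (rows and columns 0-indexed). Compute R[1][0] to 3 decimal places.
End-effector x-axis (col 0 of R) = (-0.8660,0.5000,-0.0000)
R[1][0] = 0.5000

0.500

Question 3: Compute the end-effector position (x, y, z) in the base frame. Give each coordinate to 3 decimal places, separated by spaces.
-2.634 2.098 10.000

after link 1: o_1 = (-5.0000, 0.0000, 2.0000)
after link 2: o_2 = (-0.6699, -2.5000, 6.0000)
after link 3: o_3 = (-0.6699, -2.5000, 6.0000)
after link 4: o_4 = (-0.6699, -2.5000, 10.0000)
after link 5: o_5 = (-2.6340, 2.0981, 10.0000)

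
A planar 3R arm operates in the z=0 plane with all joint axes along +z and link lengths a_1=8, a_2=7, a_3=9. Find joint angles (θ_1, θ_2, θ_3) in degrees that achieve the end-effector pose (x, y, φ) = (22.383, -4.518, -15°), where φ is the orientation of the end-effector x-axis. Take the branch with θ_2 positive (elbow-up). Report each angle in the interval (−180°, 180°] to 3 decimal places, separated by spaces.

-30.001 44.999 -29.998

wrist centre = target − a_3·(cos φ, sin φ) = (13.6897, -2.1886)
cos θ_2 = (192.1971−8²−7²)/(2·8·7) = 0.7071; θ_2 = 44.9992° (elbow-up)
β = atan2(-2.1886,13.6897) = -9.0833°; ψ = atan2(4.9497,12.9498) = 20.9178°
θ_1 = β − ψ = -30.0011°
θ_3 = φ − θ_1 − θ_2 = -29.9981° (wrapped to (-180°,180°])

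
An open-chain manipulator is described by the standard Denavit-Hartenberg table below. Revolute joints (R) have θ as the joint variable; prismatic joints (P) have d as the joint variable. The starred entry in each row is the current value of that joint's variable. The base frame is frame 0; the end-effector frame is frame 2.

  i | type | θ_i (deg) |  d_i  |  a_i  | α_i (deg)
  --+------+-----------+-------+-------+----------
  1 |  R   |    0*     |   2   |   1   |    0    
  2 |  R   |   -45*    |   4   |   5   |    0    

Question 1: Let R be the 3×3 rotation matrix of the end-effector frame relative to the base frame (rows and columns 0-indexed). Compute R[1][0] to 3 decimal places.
End-effector x-axis (col 0 of R) = (0.7071,-0.7071,0.0000)
R[1][0] = -0.7071

-0.707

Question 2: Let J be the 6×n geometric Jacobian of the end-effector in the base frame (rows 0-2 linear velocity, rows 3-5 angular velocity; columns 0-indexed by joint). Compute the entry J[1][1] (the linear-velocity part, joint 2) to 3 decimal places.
3.536

axis z_1 = (0.0000,0.0000,1.0000); lever o_n−o_1 = (3.5355,-3.5355,4.0000)
cross product → J_v[:, 1] = (3.5355,3.5355,-0.0000)
J_ω[:, 1] = z_1
entry J[1][1] = 3.5355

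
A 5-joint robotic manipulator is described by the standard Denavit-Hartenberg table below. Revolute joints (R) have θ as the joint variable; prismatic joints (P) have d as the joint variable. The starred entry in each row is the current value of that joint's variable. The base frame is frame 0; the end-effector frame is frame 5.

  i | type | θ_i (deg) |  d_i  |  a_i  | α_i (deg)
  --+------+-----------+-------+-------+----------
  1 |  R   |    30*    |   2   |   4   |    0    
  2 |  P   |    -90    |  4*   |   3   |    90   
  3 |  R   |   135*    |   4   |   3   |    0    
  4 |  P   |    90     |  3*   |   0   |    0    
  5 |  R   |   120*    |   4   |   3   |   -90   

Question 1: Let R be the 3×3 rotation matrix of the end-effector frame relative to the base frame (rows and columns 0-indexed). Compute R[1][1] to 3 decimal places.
End-effector y-axis (col 1 of R) = (0.8660,0.5000,-0.0000)
R[1][1] = 0.5000

0.500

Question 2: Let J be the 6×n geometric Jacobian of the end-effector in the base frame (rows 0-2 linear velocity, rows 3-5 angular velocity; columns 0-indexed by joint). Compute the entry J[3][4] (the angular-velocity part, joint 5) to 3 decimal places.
axis z_4 = (-0.8660,-0.5000,0.0000); lever o_n−o_4 = (-2.0152,-4.5095,-0.7765)
cross product → J_v[:, 4] = (0.3882,-0.6724,2.8978)
J_ω[:, 4] = z_4
entry J[3][4] = -0.8660

-0.866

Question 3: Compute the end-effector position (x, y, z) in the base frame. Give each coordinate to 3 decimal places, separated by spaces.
after link 1: o_1 = (3.4641, 2.0000, 2.0000)
after link 2: o_2 = (4.9641, -0.5981, 6.0000)
after link 3: o_3 = (0.4393, -0.7610, 8.1213)
after link 4: o_4 = (-2.1587, -2.2610, 8.1213)
after link 5: o_5 = (-4.1739, -6.7705, 7.3449)

-4.174 -6.771 7.345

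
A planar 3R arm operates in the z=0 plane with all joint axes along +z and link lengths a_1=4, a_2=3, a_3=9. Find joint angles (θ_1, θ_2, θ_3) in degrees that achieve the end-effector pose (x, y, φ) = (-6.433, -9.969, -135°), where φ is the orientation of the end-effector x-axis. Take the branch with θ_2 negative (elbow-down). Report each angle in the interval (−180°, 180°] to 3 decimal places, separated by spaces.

-44.996 -119.997 29.993

wrist centre = target − a_3·(cos φ, sin φ) = (-0.0690, -3.6050)
cos θ_2 = (13.0011−4²−3²)/(2·4·3) = -0.5000; θ_2 = -119.9970° (elbow-down)
β = atan2(-3.6050,-0.0690) = -91.0971°; ψ = atan2(-2.5982,2.5001) = -46.1014°
θ_1 = β − ψ = -44.9957°
θ_3 = φ − θ_1 − θ_2 = 29.9927° (wrapped to (-180°,180°])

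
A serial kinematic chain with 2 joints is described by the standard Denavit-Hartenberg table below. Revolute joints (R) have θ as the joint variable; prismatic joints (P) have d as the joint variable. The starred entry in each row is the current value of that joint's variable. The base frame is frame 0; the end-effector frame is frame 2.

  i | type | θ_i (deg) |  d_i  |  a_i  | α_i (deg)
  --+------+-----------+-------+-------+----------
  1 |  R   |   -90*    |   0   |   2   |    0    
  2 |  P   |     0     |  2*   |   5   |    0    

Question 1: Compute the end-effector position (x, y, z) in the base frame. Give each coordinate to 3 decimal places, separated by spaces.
0.000 -7.000 2.000

after link 1: o_1 = (0.0000, -2.0000, 0.0000)
after link 2: o_2 = (0.0000, -7.0000, 2.0000)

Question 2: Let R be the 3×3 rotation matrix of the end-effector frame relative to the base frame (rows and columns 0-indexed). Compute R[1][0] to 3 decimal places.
-1.000

End-effector x-axis (col 0 of R) = (0.0000,-1.0000,0.0000)
R[1][0] = -1.0000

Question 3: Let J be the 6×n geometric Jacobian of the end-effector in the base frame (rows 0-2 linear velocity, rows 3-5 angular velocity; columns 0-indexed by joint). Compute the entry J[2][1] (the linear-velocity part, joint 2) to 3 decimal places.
1.000

prismatic axis z_1 = (0.0000,0.0000,1.0000)
J_v[:, 1] = z_1; J_ω[:, 1] = (0,0,0)
entry J[2][1] = 1.0000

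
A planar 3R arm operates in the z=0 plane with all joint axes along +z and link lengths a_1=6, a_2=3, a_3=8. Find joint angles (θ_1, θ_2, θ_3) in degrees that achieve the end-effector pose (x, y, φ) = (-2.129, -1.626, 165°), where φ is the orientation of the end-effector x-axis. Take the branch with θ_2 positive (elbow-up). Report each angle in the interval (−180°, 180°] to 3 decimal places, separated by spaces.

wrist centre = target − a_3·(cos φ, sin φ) = (5.5984, -3.6966)
cos θ_2 = (45.0067−6²−3²)/(2·6·3) = 0.0002; θ_2 = 89.9894° (elbow-up)
β = atan2(-3.6966,5.5984) = -33.4362°; ψ = atan2(3.0000,6.0006) = 26.5629°
θ_1 = β − ψ = -59.9992°
θ_3 = φ − θ_1 − θ_2 = 135.0098° (wrapped to (-180°,180°])

-59.999 89.989 135.010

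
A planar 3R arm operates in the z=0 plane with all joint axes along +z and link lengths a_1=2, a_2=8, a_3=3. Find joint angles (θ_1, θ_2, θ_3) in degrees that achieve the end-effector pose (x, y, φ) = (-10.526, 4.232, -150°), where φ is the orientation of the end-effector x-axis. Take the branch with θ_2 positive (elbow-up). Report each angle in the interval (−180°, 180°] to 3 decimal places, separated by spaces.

wrist centre = target − a_3·(cos φ, sin φ) = (-7.9279, 5.7320)
cos θ_2 = (95.7078−2²−8²)/(2·2·8) = 0.8659; θ_2 = 30.0179° (elbow-up)
β = atan2(5.7320,-7.9279) = 144.1325°; ψ = atan2(4.0022,8.9269) = 24.1479°
θ_1 = β − ψ = 119.9847°
θ_3 = φ − θ_1 − θ_2 = 59.9974° (wrapped to (-180°,180°])

119.985 30.018 59.997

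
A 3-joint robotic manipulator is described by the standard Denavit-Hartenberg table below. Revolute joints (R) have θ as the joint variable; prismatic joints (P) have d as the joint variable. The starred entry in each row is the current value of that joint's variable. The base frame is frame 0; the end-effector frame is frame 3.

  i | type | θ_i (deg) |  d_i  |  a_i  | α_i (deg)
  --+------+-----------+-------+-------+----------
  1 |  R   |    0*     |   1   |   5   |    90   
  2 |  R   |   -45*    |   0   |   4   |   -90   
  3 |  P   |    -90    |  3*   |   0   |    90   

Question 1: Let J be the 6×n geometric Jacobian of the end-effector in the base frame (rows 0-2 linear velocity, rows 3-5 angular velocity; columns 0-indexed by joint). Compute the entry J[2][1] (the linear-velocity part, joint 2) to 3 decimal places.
4.950

axis z_1 = (0.0000,-1.0000,0.0000); lever o_n−o_1 = (4.9497,-0.0000,-0.7071)
cross product → J_v[:, 1] = (0.7071,0.0000,4.9497)
J_ω[:, 1] = z_1
entry J[2][1] = 4.9497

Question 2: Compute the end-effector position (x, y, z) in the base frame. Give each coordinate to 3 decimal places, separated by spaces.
9.950 -0.000 0.293

after link 1: o_1 = (5.0000, 0.0000, 1.0000)
after link 2: o_2 = (7.8284, -0.0000, -1.8284)
after link 3: o_3 = (9.9497, -0.0000, 0.2929)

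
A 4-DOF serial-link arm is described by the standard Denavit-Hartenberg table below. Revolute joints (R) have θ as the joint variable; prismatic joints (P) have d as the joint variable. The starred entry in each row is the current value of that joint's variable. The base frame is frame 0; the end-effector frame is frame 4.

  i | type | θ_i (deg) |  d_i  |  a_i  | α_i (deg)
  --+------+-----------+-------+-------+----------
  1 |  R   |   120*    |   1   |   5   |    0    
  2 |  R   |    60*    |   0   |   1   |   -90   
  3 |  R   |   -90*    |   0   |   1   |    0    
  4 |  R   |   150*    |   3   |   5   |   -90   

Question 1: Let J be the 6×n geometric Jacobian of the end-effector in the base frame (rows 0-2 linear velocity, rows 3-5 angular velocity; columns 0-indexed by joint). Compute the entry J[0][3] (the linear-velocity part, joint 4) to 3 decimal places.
4.330

axis z_3 = (-0.0000,-1.0000,0.0000); lever o_n−o_3 = (-2.5000,-3.0000,-4.3301)
cross product → J_v[:, 3] = (4.3301,-0.0000,-2.5000)
J_ω[:, 3] = z_3
entry J[0][3] = 4.3301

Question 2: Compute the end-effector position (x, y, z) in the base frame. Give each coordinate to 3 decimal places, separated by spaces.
-6.000 1.330 -2.330

after link 1: o_1 = (-2.5000, 4.3301, 1.0000)
after link 2: o_2 = (-3.5000, 4.3301, 1.0000)
after link 3: o_3 = (-3.5000, 4.3301, 2.0000)
after link 4: o_4 = (-6.0000, 1.3301, -2.3301)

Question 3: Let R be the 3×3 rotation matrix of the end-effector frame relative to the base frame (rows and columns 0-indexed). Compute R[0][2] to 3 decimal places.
0.866

End-effector z-axis (col 2 of R) = (0.8660,-0.0000,-0.5000)
R[0][2] = 0.8660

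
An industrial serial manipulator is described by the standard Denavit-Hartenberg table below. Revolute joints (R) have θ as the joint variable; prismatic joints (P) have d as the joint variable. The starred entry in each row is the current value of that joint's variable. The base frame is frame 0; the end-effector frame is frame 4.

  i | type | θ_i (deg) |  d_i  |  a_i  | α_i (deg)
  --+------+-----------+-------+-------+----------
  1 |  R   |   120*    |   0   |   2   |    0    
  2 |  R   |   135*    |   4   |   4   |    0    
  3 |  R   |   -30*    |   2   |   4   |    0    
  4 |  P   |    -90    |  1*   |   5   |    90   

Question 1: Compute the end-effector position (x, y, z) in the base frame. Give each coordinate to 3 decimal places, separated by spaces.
after link 1: o_1 = (-1.0000, 1.7321, 0.0000)
after link 2: o_2 = (-2.0353, -2.1317, 4.0000)
after link 3: o_3 = (-4.8637, -4.9601, 6.0000)
after link 4: o_4 = (-8.3992, -1.4245, 7.0000)

-8.399 -1.425 7.000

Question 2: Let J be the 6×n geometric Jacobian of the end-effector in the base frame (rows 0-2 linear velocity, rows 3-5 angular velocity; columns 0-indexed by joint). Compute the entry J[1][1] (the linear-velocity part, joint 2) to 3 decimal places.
-7.399

axis z_1 = (0.0000,0.0000,1.0000); lever o_n−o_1 = (-7.3992,-3.1566,7.0000)
cross product → J_v[:, 1] = (3.1566,-7.3992,0.0000)
J_ω[:, 1] = z_1
entry J[1][1] = -7.3992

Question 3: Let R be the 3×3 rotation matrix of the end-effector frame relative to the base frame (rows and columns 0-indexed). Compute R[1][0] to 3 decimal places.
0.707

End-effector x-axis (col 0 of R) = (-0.7071,0.7071,0.0000)
R[1][0] = 0.7071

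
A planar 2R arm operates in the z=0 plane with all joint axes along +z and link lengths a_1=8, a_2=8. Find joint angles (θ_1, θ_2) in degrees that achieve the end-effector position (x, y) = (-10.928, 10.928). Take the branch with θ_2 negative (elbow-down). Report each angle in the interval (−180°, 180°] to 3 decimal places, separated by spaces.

cos θ_2 = (238.8424−8²−8²)/(2·8·8) = 0.8660; θ_2 = -30.0080° (elbow-down)
β = atan2(10.9280,-10.9280) = 135.0000°; ψ = atan2(-4.0010,14.9276) = -15.0040°
θ_1 = β − ψ = 150.0040°

150.004 -30.008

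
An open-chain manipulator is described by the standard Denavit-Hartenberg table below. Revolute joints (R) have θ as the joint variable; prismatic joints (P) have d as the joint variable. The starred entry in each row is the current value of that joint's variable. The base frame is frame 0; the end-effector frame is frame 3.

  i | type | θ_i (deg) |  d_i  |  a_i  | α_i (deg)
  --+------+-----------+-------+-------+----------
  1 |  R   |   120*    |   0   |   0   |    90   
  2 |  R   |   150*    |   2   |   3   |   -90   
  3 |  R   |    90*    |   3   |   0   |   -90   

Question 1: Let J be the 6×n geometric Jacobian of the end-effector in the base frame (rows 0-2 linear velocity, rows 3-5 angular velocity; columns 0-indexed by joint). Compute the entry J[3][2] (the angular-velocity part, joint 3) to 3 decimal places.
0.250

axis z_2 = (0.2500,-0.4330,-0.8660); lever o_n−o_2 = (0.7500,-1.2990,-2.5981)
cross product → J_v[:, 2] = (0.0000,-0.0000,0.0000)
J_ω[:, 2] = z_2
entry J[3][2] = 0.2500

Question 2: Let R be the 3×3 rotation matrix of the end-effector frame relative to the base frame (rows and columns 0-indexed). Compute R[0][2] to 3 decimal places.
-0.433

End-effector z-axis (col 2 of R) = (-0.4330,0.7500,-0.5000)
R[0][2] = -0.4330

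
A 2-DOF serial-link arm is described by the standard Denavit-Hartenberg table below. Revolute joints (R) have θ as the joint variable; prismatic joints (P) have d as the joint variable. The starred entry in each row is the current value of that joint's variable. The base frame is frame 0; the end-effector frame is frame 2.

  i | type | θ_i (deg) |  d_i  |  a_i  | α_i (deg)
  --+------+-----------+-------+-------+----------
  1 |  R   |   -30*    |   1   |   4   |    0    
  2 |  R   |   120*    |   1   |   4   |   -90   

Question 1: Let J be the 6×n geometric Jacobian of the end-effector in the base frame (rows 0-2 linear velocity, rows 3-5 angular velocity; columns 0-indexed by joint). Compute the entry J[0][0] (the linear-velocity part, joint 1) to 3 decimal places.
axis z_0 = ẑ; lever o_n−o_0 = (3.4641,2.0000,2.0000)
cross product → J_v[:, 0] = (-2.0000,3.4641,0.0000)
J_ω[:, 0] = z_0
entry J[0][0] = -2.0000

-2.000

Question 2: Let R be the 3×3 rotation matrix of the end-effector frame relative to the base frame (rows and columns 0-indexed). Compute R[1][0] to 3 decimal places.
1.000

End-effector x-axis (col 0 of R) = (0.0000,1.0000,0.0000)
R[1][0] = 1.0000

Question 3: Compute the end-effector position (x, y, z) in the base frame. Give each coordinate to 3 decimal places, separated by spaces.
3.464 2.000 2.000

after link 1: o_1 = (3.4641, -2.0000, 1.0000)
after link 2: o_2 = (3.4641, 2.0000, 2.0000)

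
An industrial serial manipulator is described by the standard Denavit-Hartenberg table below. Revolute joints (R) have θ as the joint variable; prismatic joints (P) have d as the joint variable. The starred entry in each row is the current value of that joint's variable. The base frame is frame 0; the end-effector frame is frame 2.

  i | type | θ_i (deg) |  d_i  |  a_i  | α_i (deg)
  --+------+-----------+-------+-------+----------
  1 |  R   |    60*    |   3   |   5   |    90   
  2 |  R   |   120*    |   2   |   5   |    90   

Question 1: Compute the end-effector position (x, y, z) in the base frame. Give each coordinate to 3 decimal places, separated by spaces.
after link 1: o_1 = (2.5000, 4.3301, 3.0000)
after link 2: o_2 = (2.9821, 1.1651, 7.3301)

2.982 1.165 7.330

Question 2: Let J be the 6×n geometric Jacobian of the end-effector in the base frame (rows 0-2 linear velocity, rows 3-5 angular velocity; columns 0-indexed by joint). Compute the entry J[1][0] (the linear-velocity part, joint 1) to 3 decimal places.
2.982

axis z_0 = ẑ; lever o_n−o_0 = (2.9821,1.1651,7.3301)
cross product → J_v[:, 0] = (-1.1651,2.9821,0.0000)
J_ω[:, 0] = z_0
entry J[1][0] = 2.9821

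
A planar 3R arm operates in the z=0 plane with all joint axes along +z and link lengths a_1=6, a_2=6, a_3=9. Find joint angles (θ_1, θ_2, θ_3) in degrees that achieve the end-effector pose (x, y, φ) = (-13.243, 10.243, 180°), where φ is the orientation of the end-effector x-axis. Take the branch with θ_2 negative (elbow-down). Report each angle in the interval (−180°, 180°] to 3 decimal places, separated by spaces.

134.995 -44.988 89.993

wrist centre = target − a_3·(cos φ, sin φ) = (-4.2430, 10.2430)
cos θ_2 = (122.9221−6²−6²)/(2·6·6) = 0.7073; θ_2 = -44.9883° (elbow-down)
β = atan2(10.2430,-4.2430) = 112.5010°; ψ = atan2(-4.2418,10.2435) = -22.4941°
θ_1 = β − ψ = 134.9951°
θ_3 = φ − θ_1 − θ_2 = 89.9931° (wrapped to (-180°,180°])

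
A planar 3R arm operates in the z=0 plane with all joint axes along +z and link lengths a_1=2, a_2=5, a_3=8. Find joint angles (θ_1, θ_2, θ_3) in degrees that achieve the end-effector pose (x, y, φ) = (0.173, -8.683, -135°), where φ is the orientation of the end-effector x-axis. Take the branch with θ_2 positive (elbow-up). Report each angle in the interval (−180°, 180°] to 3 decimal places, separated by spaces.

wrist centre = target − a_3·(cos φ, sin φ) = (5.8299, -3.0261)
cos θ_2 = (43.1448−2²−5²)/(2·2·5) = 0.7072; θ_2 = 44.9894° (elbow-up)
β = atan2(-3.0261,5.8299) = -27.4328°; ψ = atan2(3.5349,5.5362) = 32.5584°
θ_1 = β − ψ = -59.9912°
θ_3 = φ − θ_1 − θ_2 = -119.9982° (wrapped to (-180°,180°])

-59.991 44.989 -119.998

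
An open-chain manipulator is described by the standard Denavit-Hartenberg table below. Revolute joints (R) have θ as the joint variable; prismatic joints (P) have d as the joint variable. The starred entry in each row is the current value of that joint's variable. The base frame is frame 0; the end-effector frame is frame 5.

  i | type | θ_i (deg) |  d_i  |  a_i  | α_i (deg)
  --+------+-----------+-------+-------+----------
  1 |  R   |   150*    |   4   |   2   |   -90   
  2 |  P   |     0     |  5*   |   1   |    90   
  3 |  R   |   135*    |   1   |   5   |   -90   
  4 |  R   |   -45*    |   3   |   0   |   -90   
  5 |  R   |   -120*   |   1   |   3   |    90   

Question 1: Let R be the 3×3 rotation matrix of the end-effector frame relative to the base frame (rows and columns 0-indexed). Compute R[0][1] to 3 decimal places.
End-effector y-axis (col 1 of R) = (0.1830,-0.6830,-0.7071)
R[0][1] = 0.1830

0.183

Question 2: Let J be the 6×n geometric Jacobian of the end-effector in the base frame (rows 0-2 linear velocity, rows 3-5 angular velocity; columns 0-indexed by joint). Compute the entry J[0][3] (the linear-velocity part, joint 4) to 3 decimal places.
-0.458

axis z_3 = (0.9659,0.2588,0.0000); lever o_n−o_3 = (5.3158,1.7904,-1.7678)
cross product → J_v[:, 3] = (-0.4575,1.7075,0.3536)
J_ω[:, 3] = z_3
entry J[0][3] = -0.4575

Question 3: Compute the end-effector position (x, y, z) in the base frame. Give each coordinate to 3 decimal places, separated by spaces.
1.512 -5.869 3.232

after link 1: o_1 = (-1.7321, 1.0000, 4.0000)
after link 2: o_2 = (-5.0981, -2.8301, 4.0000)
after link 3: o_3 = (-3.8040, -7.6598, 5.0000)
after link 4: o_4 = (-0.9062, -6.8833, 5.0000)
after link 5: o_5 = (1.5118, -5.8694, 3.2322)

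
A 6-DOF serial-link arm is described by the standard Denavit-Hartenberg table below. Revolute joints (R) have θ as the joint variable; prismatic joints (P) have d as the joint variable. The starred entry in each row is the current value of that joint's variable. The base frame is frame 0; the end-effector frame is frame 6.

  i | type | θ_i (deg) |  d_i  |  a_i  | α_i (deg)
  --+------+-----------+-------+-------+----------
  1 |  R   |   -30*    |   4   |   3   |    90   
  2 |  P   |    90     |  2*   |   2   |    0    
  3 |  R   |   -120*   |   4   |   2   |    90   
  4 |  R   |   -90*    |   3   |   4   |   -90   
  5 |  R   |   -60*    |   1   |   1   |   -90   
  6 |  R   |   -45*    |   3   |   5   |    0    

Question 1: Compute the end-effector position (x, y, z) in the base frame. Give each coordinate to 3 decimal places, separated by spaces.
6.582 -0.491 -1.968

after link 1: o_1 = (2.5981, -1.5000, 4.0000)
after link 2: o_2 = (1.5981, -3.2321, 6.0000)
after link 3: o_3 = (1.0981, -7.5622, 5.0000)
after link 4: o_4 = (1.7990, -3.3481, 2.4019)
after link 5: o_5 = (2.4240, -3.1316, 1.1519)
after link 6: o_6 = (6.5823, -0.4911, -1.9685)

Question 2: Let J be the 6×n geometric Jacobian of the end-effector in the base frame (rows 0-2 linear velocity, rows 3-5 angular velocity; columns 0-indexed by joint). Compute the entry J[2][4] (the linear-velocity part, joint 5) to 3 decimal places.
4.214

axis z_4 = (0.7500,-0.4330,-0.5000); lever o_n−o_4 = (4.7833,2.8570,-4.3704)
cross product → J_v[:, 4] = (3.3209,0.8862,4.2139)
J_ω[:, 4] = z_4
entry J[2][4] = 4.2139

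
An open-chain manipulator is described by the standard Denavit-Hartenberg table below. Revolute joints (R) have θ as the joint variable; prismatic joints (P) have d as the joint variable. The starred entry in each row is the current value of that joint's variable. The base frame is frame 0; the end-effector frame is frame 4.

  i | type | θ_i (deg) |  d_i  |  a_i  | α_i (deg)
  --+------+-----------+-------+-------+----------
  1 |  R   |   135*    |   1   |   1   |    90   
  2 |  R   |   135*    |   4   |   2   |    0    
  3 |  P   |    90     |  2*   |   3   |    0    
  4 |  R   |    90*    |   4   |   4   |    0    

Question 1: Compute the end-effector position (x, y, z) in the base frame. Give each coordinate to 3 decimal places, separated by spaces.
after link 1: o_1 = (-0.7071, 0.7071, 1.0000)
after link 2: o_2 = (3.1213, 2.5355, 2.4142)
after link 3: o_3 = (6.0355, 2.4497, 0.2929)
after link 4: o_4 = (6.8640, 7.2782, -2.5355)

6.864 7.278 -2.536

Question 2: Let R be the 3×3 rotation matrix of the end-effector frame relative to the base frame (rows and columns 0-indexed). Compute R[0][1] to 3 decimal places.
-0.500

End-effector y-axis (col 1 of R) = (-0.5000,0.5000,0.7071)
R[0][1] = -0.5000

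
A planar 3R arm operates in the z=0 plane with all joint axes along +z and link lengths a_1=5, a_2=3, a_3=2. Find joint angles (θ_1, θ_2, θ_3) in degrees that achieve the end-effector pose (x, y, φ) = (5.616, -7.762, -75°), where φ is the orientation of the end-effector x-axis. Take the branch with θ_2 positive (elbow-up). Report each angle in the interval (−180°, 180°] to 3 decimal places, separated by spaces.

-59.994 29.988 -44.994

wrist centre = target − a_3·(cos φ, sin φ) = (5.0984, -5.8301)
cos θ_2 = (59.9839−5²−3²)/(2·5·3) = 0.8661; θ_2 = 29.9879° (elbow-up)
β = atan2(-5.8301,5.0984) = -48.8309°; ψ = atan2(1.4995,7.5984) = 11.1632°
θ_1 = β − ψ = -59.9941°
θ_3 = φ − θ_1 − θ_2 = -44.9938° (wrapped to (-180°,180°])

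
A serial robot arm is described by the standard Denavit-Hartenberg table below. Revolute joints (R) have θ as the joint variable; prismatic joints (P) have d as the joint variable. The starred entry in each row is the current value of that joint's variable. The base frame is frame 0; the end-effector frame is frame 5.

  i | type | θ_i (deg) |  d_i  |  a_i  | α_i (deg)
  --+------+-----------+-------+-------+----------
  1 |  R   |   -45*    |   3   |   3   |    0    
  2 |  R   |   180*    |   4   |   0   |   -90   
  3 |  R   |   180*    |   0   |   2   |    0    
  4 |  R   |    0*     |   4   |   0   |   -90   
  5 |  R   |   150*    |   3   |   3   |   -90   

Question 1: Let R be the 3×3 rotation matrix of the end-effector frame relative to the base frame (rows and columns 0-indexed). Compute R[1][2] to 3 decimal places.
End-effector z-axis (col 2 of R) = (-0.9659,-0.2588,0.0000)
R[1][2] = -0.2588

-0.259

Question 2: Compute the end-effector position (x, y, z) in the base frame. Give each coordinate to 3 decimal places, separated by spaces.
after link 1: o_1 = (2.1213, -2.1213, 3.0000)
after link 2: o_2 = (2.1213, -2.1213, 7.0000)
after link 3: o_3 = (3.5355, -3.5355, 7.0000)
after link 4: o_4 = (0.7071, -6.3640, 7.0000)
after link 5: o_5 = (-0.0694, -3.4662, 10.0000)

-0.069 -3.466 10.000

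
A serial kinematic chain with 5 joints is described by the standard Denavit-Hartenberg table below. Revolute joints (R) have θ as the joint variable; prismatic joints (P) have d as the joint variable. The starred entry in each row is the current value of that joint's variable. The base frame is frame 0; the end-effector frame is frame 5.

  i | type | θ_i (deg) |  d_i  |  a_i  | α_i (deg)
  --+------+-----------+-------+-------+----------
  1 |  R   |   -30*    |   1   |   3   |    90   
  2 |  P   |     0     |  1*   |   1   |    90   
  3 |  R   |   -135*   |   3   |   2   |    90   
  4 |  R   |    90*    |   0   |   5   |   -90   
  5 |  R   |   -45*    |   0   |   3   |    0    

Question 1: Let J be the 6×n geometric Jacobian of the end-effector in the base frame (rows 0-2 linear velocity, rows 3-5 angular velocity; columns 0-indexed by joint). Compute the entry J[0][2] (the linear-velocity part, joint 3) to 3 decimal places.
axis z_2 = (-0.0000,-0.0000,-1.0000); lever o_n−o_2 = (-2.5667,1.3828,-10.1213)
cross product → J_v[:, 2] = (1.3828,2.5667,-0.0000)
J_ω[:, 2] = z_2
entry J[0][2] = 1.3828

1.383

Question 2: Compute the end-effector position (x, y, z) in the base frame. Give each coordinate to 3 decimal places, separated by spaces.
0.397 -1.483 -9.121

after link 1: o_1 = (2.5981, -1.5000, 1.0000)
after link 2: o_2 = (2.9641, -2.8660, 1.0000)
after link 3: o_3 = (2.4465, -0.9342, -2.0000)
after link 4: o_4 = (2.4465, -0.9342, -7.0000)
after link 5: o_5 = (0.3974, -1.4832, -9.1213)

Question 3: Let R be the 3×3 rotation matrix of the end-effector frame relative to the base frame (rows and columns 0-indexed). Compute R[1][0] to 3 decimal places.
End-effector x-axis (col 0 of R) = (-0.6830,-0.1830,-0.7071)
R[1][0] = -0.1830

-0.183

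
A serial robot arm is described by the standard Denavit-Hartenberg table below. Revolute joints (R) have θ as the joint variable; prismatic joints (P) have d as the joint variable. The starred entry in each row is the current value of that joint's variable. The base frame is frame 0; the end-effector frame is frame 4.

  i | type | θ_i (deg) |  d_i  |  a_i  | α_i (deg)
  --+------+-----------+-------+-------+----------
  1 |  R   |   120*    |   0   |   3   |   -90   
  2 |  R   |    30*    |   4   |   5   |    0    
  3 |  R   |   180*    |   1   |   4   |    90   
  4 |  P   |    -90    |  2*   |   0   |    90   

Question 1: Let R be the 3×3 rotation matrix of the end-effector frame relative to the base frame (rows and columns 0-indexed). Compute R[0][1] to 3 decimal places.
End-effector y-axis (col 1 of R) = (0.2500,-0.4330,-0.8660)
R[0][1] = 0.2500

0.250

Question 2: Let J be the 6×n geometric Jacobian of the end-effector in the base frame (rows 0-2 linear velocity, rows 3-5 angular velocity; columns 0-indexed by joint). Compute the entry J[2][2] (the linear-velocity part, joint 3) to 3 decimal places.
axis z_2 = (-0.8660,-0.5000,0.0000); lever o_n−o_2 = (1.3660,-4.3660,0.2679)
cross product → J_v[:, 2] = (-0.1340,0.2321,4.4641)
J_ω[:, 2] = z_2
entry J[2][2] = 4.4641

4.464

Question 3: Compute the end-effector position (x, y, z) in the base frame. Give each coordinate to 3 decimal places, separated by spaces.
after link 1: o_1 = (-1.5000, 2.5981, 0.0000)
after link 2: o_2 = (-7.1292, 4.3481, -2.5000)
after link 3: o_3 = (-6.2631, 0.8481, -0.5000)
after link 4: o_4 = (-5.7631, -0.0179, -2.2321)

-5.763 -0.018 -2.232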